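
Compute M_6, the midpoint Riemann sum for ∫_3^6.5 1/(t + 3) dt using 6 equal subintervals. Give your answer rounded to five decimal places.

Δt = (6.5 − 3)/6 = 7/12.
Midpoints: 79/24, 3.875, 107/24, 121/24, 5.625, 149/24.
f(79/24) = 24/151, f(3.875) = 8/55, f(107/24) = 24/179, f(121/24) = 24/193, f(5.625) = 8/69, f(149/24) = 24/221.
Sum = Δt · [f(79/24) + f(3.875) + f(107/24) + ...].
Sum ≈ 0.45930.

0.45930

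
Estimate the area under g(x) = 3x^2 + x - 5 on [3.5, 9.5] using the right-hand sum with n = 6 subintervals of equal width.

Δx = (9.5 − 3.5)/6 = 1.
Right endpoints: 4.5, 5.5, 6.5, 7.5, 8.5, 9.5.
g(4.5) = 60.25, g(5.5) = 91.25, g(6.5) = 128.25, g(7.5) = 171.25, g(8.5) = 220.25, g(9.5) = 275.25.
Sum = Δx · [g(4.5) + g(5.5) + g(6.5) + ...].
Sum = 946.5.

946.5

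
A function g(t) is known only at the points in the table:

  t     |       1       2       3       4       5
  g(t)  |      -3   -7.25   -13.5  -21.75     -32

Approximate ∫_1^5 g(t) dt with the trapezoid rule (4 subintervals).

Δt = 1.
T_4 = (1/2)·[(-3) + 2·(-7.25) + 2·(-13.5) + 2·(-21.75) + (-32)] = -60.

-60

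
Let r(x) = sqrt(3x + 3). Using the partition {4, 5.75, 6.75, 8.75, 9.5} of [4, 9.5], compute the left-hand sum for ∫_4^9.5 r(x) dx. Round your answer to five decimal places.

24.97762

Subinterval widths: 1.75, 1, 2, 0.75.
Left endpoints: 4, 5.75, 6.75, 8.75.
r(4) ≈ 3.87298, r(5.75) ≈ 4.50000, r(6.75) ≈ 4.82183, r(8.75) ≈ 5.40833.
Sum = Σ Δx_i · r(x_i).
Sum ≈ 24.97762.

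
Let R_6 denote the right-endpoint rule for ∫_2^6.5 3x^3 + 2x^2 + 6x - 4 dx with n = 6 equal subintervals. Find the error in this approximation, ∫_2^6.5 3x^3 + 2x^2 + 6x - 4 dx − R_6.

Exact integral: ∫_2^6.5 f(x) dx = 1601.296875.
R_6 = 1957.04296875.
Error = 1601.296875 − 1957.04296875 = -355.74609375.

-355.74609375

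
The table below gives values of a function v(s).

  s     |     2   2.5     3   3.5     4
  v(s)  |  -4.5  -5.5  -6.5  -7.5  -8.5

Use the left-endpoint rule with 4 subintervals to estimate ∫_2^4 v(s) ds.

Δs = 0.5.
Sum = 0.5·[(-4.5) + (-5.5) + (-6.5) + (-7.5)] = -12.

-12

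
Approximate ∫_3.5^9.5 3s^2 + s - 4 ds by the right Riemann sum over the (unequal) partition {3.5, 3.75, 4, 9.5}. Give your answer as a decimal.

1541.859375

Subinterval widths: 0.25, 0.25, 5.5.
Right endpoints: 3.75, 4, 9.5.
f(3.75) = 41.9375, f(4) = 48, f(9.5) = 276.25.
Sum = Σ Δs_i · f(s_i).
Sum = 1541.859375.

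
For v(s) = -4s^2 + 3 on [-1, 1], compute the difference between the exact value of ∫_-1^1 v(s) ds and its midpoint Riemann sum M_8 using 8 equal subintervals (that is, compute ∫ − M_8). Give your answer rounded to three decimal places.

-0.042

Exact integral: ∫_-1^1 v(s) ds ≈ 3.33333.
M_8 = 3.375.
Error ≈ 3.33333 − 3.375 ≈ -0.042.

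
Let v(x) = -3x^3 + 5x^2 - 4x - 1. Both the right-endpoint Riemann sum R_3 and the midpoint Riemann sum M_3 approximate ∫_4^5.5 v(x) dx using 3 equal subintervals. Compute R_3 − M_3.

R_3 = -416.5.
M_3 = -352.4921875.
R_3 − M_3 = -64.0078125.

-64.0078125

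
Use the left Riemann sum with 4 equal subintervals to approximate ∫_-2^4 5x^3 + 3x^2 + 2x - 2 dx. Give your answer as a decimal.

106.5

Δx = (4 − (-2))/4 = 1.5.
Left endpoints: -2, -0.5, 1, 2.5.
f(-2) = -34, f(-0.5) = -2.875, f(1) = 8, f(2.5) = 99.875.
Sum = Δx · [f(-2) + f(-0.5) + f(1) + f(2.5)].
Sum = 106.5.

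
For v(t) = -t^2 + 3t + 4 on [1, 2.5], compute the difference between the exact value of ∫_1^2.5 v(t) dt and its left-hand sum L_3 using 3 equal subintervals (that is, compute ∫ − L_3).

Exact integral: ∫_1^2.5 v(t) dt = 9.
L_3 = 9.125.
Error = 9 − 9.125 = -0.125.

-0.125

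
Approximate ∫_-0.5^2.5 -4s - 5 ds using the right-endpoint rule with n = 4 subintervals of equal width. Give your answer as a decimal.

-31.5

Δs = (2.5 − (-0.5))/4 = 0.75.
Right endpoints: 0.25, 1, 1.75, 2.5.
f(0.25) = -6, f(1) = -9, f(1.75) = -12, f(2.5) = -15.
Sum = Δs · [f(0.25) + f(1) + f(1.75) + f(2.5)].
Sum = -31.5.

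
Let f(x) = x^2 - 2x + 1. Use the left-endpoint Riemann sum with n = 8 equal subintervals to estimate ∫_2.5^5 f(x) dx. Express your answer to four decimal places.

Δx = (5 − 2.5)/8 = 0.3125.
Left endpoints: 2.5, 2.8125, 3.125, 3.4375, 3.75, 4.0625, 4.375, 4.6875.
f(2.5) = 2.25, f(2.8125) = 3.28515625, f(3.125) = 4.515625, f(3.4375) = 5.94140625, f(3.75) = 7.5625, f(4.0625) = 9.37890625, f(4.375) = 11.390625, f(4.6875) = 13.59765625.
Sum = Δx · [f(2.5) + f(2.8125) + f(3.125) + ...].
Sum ≈ 18.1006.

18.1006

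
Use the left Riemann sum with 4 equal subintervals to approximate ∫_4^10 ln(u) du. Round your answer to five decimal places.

10.76553

Δu = (10 − 4)/4 = 1.5.
Left endpoints: 4, 5.5, 7, 8.5.
f(4) ≈ 1.38629, f(5.5) ≈ 1.70475, f(7) ≈ 1.94591, f(8.5) ≈ 2.14007.
Sum = Δu · [f(4) + f(5.5) + f(7) + f(8.5)].
Sum ≈ 10.76553.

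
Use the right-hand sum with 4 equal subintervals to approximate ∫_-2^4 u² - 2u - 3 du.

-3.75

Δu = (4 − (-2))/4 = 1.5.
Right endpoints: -0.5, 1, 2.5, 4.
f(-0.5) = -1.75, f(1) = -4, f(2.5) = -1.75, f(4) = 5.
Sum = Δu · [f(-0.5) + f(1) + f(2.5) + f(4)].
Sum = -3.75.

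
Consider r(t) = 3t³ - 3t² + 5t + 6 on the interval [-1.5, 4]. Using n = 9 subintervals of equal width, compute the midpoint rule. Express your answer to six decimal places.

Δt = (4 − (-1.5))/9 = 11/18.
Midpoints: -43/36, -7/12, 1/36, 23/36, 1.25, 67/36, 89/36, 37/12, 133/36.
r(-43/36) = -145639/15552, r(-7/12) = 845/576, r(1/36) = 95437/15552, r(23/36) = 136115/15552, r(1.25) = 13.421875, r(67/36) = 377191/15552, r(89/36) = 705365/15552, r(37/12) = 46561/576, r(133/36) = 2096425/15552.
Sum = Δt · [r(-43/36) + r(-7/12) + r(1/36) + ...].
Sum ≈ 186.790992.

186.790992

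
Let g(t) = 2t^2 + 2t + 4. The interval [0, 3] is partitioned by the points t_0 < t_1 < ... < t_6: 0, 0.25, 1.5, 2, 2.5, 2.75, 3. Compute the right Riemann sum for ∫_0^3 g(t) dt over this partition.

Subinterval widths: 0.25, 1.25, 0.5, 0.5, 0.25, 0.25.
Right endpoints: 0.25, 1.5, 2, 2.5, 2.75, 3.
g(0.25) = 4.625, g(1.5) = 11.5, g(2) = 16, g(2.5) = 21.5, g(2.75) = 24.625, g(3) = 28.
Sum = Σ Δt_i · g(t_i).
Sum = 47.4375.

47.4375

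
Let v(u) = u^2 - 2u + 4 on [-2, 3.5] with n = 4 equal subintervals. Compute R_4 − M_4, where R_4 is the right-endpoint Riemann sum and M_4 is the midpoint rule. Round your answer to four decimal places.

R_4 = 30.55078125.
M_4 ≈ 29.841797.
R_4 − M_4 ≈ 0.7090.

0.7090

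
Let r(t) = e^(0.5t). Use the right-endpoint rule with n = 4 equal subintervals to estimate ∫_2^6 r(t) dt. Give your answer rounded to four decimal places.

Δt = (6 − 2)/4 = 1.
Right endpoints: 3, 4, 5, 6.
r(3) ≈ 4.4817, r(4) ≈ 7.3891, r(5) ≈ 12.1825, r(6) ≈ 20.0855.
Sum = Δt · [r(3) + r(4) + r(5) + r(6)].
Sum ≈ 44.1388.

44.1388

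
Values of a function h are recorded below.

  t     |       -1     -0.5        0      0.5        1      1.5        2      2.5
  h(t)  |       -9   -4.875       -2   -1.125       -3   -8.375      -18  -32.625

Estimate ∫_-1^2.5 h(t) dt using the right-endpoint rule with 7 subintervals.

Δt = 0.5.
Sum = 0.5·[(-4.875) + (-2) + (-1.125) + (-3) + (-8.375) + (-18) + (-32.625)] = -35.

-35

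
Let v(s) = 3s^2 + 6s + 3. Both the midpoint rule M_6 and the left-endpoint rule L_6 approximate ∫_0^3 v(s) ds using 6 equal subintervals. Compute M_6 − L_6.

10.6875

M_6 = 62.8125.
L_6 = 52.125.
M_6 − L_6 = 10.6875.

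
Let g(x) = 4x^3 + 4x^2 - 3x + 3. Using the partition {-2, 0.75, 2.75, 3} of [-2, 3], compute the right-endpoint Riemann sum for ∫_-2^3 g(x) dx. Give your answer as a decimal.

263.765625

Subinterval widths: 2.75, 2, 0.25.
Right endpoints: 0.75, 2.75, 3.
g(0.75) = 4.6875, g(2.75) = 108.1875, g(3) = 138.
Sum = Σ Δx_i · g(x_i).
Sum = 263.765625.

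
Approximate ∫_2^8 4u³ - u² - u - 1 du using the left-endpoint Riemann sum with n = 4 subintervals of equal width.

2546.25

Δu = (8 − 2)/4 = 1.5.
Left endpoints: 2, 3.5, 5, 6.5.
f(2) = 25, f(3.5) = 154.75, f(5) = 469, f(6.5) = 1048.75.
Sum = Δu · [f(2) + f(3.5) + f(5) + f(6.5)].
Sum = 2546.25.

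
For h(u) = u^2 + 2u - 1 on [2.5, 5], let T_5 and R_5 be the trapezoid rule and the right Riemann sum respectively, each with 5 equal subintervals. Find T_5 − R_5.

T_5 = 52.8125.
R_5 = 58.75.
T_5 − R_5 = -5.9375.

-5.9375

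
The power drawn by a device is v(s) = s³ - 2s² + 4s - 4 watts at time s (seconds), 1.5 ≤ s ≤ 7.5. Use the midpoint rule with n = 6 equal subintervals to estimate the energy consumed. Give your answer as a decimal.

Δs = (7.5 − 1.5)/6 = 1.
Midpoints: 2, 3, 4, 5, 6, 7.
v(2) = 4, v(3) = 17, v(4) = 44, v(5) = 91, v(6) = 164, v(7) = 269.
Sum = Δs · [v(2) + v(3) + v(4) + ...].
Sum = 589.

589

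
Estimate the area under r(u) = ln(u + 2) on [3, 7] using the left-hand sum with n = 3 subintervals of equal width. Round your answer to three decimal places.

7.323

Δu = (7 − 3)/3 = 4/3.
Left endpoints: 3, 13/3, 17/3.
r(3) ≈ 1.609, r(13/3) ≈ 1.846, r(17/3) ≈ 2.037.
Sum = Δu · [r(3) + r(13/3) + r(17/3)].
Sum ≈ 7.323.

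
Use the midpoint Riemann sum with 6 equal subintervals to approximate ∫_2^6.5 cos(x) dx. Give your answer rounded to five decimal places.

Δx = (6.5 − 2)/6 = 0.75.
Midpoints: 2.375, 3.125, 3.875, 4.625, 5.375, 6.125.
f(2.375) ≈ -0.72028, f(3.125) ≈ -0.99986, f(3.875) ≈ -0.74290, f(4.625) ≈ -0.08728, f(5.375) ≈ 0.61518, f(6.125) ≈ 0.98751.
Sum = Δx · [f(2.375) + f(3.125) + f(3.875) + ...].
Sum ≈ -0.71072.

-0.71072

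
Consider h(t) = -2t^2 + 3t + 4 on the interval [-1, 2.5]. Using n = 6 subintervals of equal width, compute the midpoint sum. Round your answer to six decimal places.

Δt = (2.5 − (-1))/6 = 7/12.
Midpoints: -17/24, -0.125, 11/24, 25/24, 1.625, 53/24.
h(-17/24) = 251/288, h(-0.125) = 3.59375, h(11/24) = 1427/288, h(25/24) = 1427/288, h(1.625) = 3.59375, h(53/24) = 251/288.
Sum = Δt · [h(-17/24) + h(-0.125) + h(11/24) + ...].
Sum ≈ 10.990162.

10.990162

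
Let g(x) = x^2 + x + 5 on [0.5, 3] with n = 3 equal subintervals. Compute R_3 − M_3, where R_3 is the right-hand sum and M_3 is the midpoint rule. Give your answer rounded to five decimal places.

R_3 ≈ 30.8101852.
M_3 ≈ 25.6886574.
R_3 − M_3 ≈ 5.12153.

5.12153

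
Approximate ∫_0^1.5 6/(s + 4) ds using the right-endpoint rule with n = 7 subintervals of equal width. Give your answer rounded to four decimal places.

Δs = (1.5 − 0)/7 = 3/14.
Right endpoints: 3/14, 3/7, 9/14, 6/7, 15/14, 9/7, 1.5.
f(3/14) = 84/59, f(3/7) = 42/31, f(9/14) = 84/65, f(6/7) = 21/17, f(15/14) = 84/71, f(9/7) = 42/37, f(1.5) = 12/11.
Sum = Δs · [f(3/14) + f(3/7) + f(9/14) + ...].
Sum ≈ 1.8676.

1.8676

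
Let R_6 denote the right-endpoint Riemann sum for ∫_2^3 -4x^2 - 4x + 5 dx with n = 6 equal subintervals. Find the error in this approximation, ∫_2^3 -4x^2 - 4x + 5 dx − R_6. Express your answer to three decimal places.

Exact integral: ∫_2^3 f(x) dx ≈ -30.33333.
R_6 ≈ -32.35185.
Error ≈ -30.33333 − (-32.35185) ≈ 2.019.

2.019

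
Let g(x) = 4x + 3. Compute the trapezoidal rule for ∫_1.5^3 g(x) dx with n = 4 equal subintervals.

Δx = (3 − 1.5)/4 = 0.375.
g(1.5) = 9, g(1.875) = 10.5, g(2.25) = 12, g(2.625) = 13.5, g(3) = 15.
T_4 = (Δx/2)·[g(x_0) + 2g(x_1) + 2g(x_2) + 2g(x_3) + g(x_4)].
Sum = 18.

18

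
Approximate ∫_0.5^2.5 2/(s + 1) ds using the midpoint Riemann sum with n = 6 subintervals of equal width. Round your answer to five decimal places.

Δs = (2.5 − 0.5)/6 = 1/3.
Midpoints: 2/3, 1, 4/3, 5/3, 2, 7/3.
f(2/3) = 1.2, f(1) = 1, f(4/3) = 6/7, f(5/3) = 0.75, f(2) = 2/3, f(7/3) = 0.6.
Sum = Δs · [f(2/3) + f(1) + f(4/3) + ...].
Sum ≈ 1.69127.

1.69127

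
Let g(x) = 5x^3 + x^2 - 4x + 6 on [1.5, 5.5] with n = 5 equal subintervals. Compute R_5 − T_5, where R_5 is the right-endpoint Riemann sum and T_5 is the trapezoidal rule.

R_5 = 1513.46.
T_5 = 1182.66.
R_5 − T_5 = 330.8.

330.8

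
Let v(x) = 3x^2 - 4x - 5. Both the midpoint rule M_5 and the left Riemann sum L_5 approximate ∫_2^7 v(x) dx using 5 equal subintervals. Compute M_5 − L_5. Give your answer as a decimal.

M_5 = 218.75.
L_5 = 165.
M_5 − L_5 = 53.75.

53.75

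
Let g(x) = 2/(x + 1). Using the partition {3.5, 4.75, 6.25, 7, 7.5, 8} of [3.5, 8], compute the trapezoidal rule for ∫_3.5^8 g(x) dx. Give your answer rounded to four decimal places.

1.3958

Subinterval widths: 1.25, 1.5, 0.75, 0.5, 0.5.
g(3.5) = 4/9, g(4.75) = 8/23, g(6.25) = 8/29, g(7) = 0.25, g(7.5) = 4/17, g(8) = 2/9.
On each subinterval the trapezoid contributes (Δx_i/2)·[g(x_{i-1}) + g(x_i)].
Sum ≈ 1.3958.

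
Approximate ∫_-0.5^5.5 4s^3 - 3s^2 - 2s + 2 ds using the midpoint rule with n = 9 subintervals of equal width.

Δs = (5.5 − (-0.5))/9 = 2/3.
Midpoints: -1/6, 0.5, 7/6, 11/6, 2.5, 19/6, 23/6, 4.5, 31/6.
f(-1/6) = 241/108, f(0.5) = 0.75, f(7/6) = 209/108, f(11/6) = 1393/108, f(2.5) = 40.75, f(19/6) = 10001/108, f(23/6) = 18961/108, f(4.5) = 296.75, f(31/6) = 50033/108.
Sum = Δs · [f(-1/6) + f(0.5) + f(7/6) + ...].
Sum = 724.5.

724.5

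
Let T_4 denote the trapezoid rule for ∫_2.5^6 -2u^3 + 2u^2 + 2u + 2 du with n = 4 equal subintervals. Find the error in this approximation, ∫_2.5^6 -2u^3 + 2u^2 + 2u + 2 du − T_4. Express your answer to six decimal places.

10.495443

Exact integral: ∫_2.5^6 f(u) du ≈ -458.13541667.
T_4 ≈ -468.63085938.
Error ≈ -458.13541667 − (-468.63085938) ≈ 10.495443.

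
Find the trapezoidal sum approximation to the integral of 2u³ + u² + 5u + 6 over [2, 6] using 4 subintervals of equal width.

Δu = (6 − 2)/4 = 1.
f(2) = 36, f(3) = 84, f(4) = 170, f(5) = 306, f(6) = 504.
T_4 = (Δu/2)·[f(u_0) + 2f(u_1) + 2f(u_2) + 2f(u_3) + f(u_4)].
Sum = 830.

830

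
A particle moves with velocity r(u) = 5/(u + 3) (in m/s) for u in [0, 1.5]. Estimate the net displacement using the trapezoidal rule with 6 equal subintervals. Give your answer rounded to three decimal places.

2.029

Δu = (1.5 − 0)/6 = 0.25.
r(0) = 5/3, r(0.25) = 20/13, r(0.5) = 10/7, r(0.75) = 4/3, r(1) = 1.25, r(1.25) = 20/17, r(1.5) = 10/9.
T_6 = (Δu/2)·[r(u_0) + 2r(u_1) + ... + 2r(u_{5}) + r(u_6)].
Sum ≈ 2.029.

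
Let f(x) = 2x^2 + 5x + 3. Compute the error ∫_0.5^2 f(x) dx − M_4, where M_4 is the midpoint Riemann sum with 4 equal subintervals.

Exact integral: ∫_0.5^2 f(x) dx = 19.125.
M_4 = 19.08984375.
Error = 19.125 − 19.08984375 = 0.03515625.

0.03515625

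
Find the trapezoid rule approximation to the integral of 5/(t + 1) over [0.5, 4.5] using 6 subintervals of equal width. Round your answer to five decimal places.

Δt = (4.5 − 0.5)/6 = 2/3.
f(0.5) = 10/3, f(7/6) = 30/13, f(11/6) = 30/17, f(2.5) = 10/7, f(19/6) = 1.2, f(23/6) = 30/29, f(4.5) = 10/11.
T_6 = (Δt/2)·[f(t_0) + 2f(t_1) + ... + 2f(t_{5}) + f(t_6)].
Sum ≈ 6.57111.

6.57111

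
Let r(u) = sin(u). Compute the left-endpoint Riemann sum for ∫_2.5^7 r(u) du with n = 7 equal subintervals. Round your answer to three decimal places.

Δu = (7 − 2.5)/7 = 9/14.
Left endpoints: 2.5, 22/7, 53/14, 31/7, 71/14, 40/7, 89/14.
r(2.5) ≈ 0.598, r(22/7) ≈ -0.001, r(53/14) ≈ -0.600, r(31/7) ≈ -0.960, r(71/14) ≈ -0.936, r(40/7) ≈ -0.539, r(89/14) ≈ 0.074.
Sum = Δu · [r(2.5) + r(22/7) + r(53/14) + ...].
Sum ≈ -1.520.

-1.520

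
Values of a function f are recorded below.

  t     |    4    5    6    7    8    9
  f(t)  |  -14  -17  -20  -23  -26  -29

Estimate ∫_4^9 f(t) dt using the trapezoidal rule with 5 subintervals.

Δt = 1.
T_5 = (1/2)·[(-14) + 2·(-17) + 2·(-20) + 2·(-23) + 2·(-26) + (-29)] = -107.5.

-107.5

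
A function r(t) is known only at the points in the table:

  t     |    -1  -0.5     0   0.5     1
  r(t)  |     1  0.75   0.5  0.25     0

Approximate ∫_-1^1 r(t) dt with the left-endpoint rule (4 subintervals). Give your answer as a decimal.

Δt = 0.5.
Sum = 0.5·[1 + 0.75 + 0.5 + 0.25] = 1.25.

1.25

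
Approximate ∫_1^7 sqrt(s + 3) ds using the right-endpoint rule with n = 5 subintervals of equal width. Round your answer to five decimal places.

16.43489

Δs = (7 − 1)/5 = 1.2.
Right endpoints: 2.2, 3.4, 4.6, 5.8, 7.
f(2.2) ≈ 2.28035, f(3.4) ≈ 2.52982, f(4.6) ≈ 2.75681, f(5.8) ≈ 2.96648, f(7) ≈ 3.16228.
Sum = Δs · [f(2.2) + f(3.4) + f(4.6) + f(5.8) + f(7)].
Sum ≈ 16.43489.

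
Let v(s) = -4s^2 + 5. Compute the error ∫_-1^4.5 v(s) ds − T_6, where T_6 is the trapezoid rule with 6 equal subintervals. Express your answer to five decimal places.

Exact integral: ∫_-1^4.5 v(s) ds ≈ -95.3333333.
T_6 ≈ -98.4143519.
Error ≈ -95.3333333 − (-98.4143519) ≈ 3.08102.

3.08102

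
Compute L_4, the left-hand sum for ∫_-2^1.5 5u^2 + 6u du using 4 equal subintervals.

10.58203125

Δu = (1.5 − (-2))/4 = 0.875.
Left endpoints: -2, -1.125, -0.25, 0.625.
f(-2) = 8, f(-1.125) = -0.421875, f(-0.25) = -1.1875, f(0.625) = 5.703125.
Sum = Δu · [f(-2) + f(-1.125) + f(-0.25) + f(0.625)].
Sum = 10.58203125.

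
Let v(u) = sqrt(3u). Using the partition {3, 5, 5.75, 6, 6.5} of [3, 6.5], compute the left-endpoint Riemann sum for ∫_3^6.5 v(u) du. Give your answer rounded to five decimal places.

Subinterval widths: 2, 0.75, 0.25, 0.5.
Left endpoints: 3, 5, 5.75, 6.
v(3) ≈ 3.00000, v(5) ≈ 3.87298, v(5.75) ≈ 4.15331, v(6) ≈ 4.24264.
Sum = Σ Δu_i · v(u_i).
Sum ≈ 12.06439.

12.06439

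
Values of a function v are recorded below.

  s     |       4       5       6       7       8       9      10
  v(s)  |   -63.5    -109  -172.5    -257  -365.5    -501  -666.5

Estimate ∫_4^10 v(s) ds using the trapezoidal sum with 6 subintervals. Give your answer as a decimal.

Δs = 1.
T_6 = (1/2)·[(-63.5) + 2·(-109) + 2·(-172.5) + 2·(-257) + 2·(-365.5) + 2·(-501) + (-666.5)] = -1770.

-1770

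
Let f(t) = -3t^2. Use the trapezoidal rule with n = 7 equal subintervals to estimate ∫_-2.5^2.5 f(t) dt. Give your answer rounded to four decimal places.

-32.5255

Δt = (2.5 − (-2.5))/7 = 5/7.
f(-2.5) = -18.75, f(-25/14) = -1875/196, f(-15/14) = -675/196, f(-5/14) = -75/196, f(5/14) = -75/196, f(15/14) = -675/196, f(25/14) = -1875/196, f(2.5) = -18.75.
T_7 = (Δt/2)·[f(t_0) + 2f(t_1) + ... + 2f(t_{6}) + f(t_7)].
Sum ≈ -32.5255.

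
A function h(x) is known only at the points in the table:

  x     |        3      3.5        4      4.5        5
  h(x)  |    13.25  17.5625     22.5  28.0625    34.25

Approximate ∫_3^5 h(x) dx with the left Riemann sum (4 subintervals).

Δx = 0.5.
Sum = 0.5·[13.25 + 17.5625 + 22.5 + 28.0625] = 40.6875.

40.6875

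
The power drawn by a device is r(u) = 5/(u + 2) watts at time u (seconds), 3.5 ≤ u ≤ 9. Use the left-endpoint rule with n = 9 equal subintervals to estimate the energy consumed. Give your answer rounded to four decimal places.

Δu = (9 − 3.5)/9 = 11/18.
Left endpoints: 3.5, 37/9, 85/18, 16/3, 107/18, 59/9, 43/6, 70/9, 151/18.
r(3.5) = 10/11, r(37/9) = 9/11, r(85/18) = 90/121, r(16/3) = 15/22, r(107/18) = 90/143, r(59/9) = 45/77, r(43/6) = 6/11, r(70/9) = 45/88, r(151/18) = 90/187.
Sum = Δu · [r(3.5) + r(37/9) + r(85/18) + ...].
Sum ≈ 3.6085.

3.6085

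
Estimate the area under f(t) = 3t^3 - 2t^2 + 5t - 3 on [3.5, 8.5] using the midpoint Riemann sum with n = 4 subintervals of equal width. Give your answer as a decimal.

Δt = (8.5 − 3.5)/4 = 1.25.
Midpoints: 4.125, 5.375, 6.625, 7.875.
f(4.125) = 99411/512, f(5.375) = 221161/512, f(6.625) = 417111/512, f(7.875) = 705261/512.
Sum = Δt · [f(4.125) + f(5.375) + f(6.625) + f(7.875)].
Sum = 3522.8125.

3522.8125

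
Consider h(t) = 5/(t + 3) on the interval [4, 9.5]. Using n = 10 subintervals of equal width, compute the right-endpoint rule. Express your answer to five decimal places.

Δt = (9.5 − 4)/10 = 0.55.
Right endpoints: 4.55, 5.1, 5.65, 6.2, 6.75, 7.3, 7.85, 8.4, 8.95, 9.5.
h(4.55) = 100/151, h(5.1) = 50/81, h(5.65) = 100/173, h(6.2) = 25/46, h(6.75) = 20/39, h(7.3) = 50/103, h(7.85) = 100/217, h(8.4) = 25/57, h(8.95) = 100/239, h(9.5) = 0.4.
Sum = Δt · [h(4.55) + h(5.1) + h(5.65) + ...].
Sum ≈ 2.81443.

2.81443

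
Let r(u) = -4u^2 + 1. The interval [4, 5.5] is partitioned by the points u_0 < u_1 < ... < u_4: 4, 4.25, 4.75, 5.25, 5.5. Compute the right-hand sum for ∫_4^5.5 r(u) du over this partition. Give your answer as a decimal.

-147.0625

Subinterval widths: 0.25, 0.5, 0.5, 0.25.
Right endpoints: 4.25, 4.75, 5.25, 5.5.
r(4.25) = -71.25, r(4.75) = -89.25, r(5.25) = -109.25, r(5.5) = -120.
Sum = Σ Δu_i · r(u_i).
Sum = -147.0625.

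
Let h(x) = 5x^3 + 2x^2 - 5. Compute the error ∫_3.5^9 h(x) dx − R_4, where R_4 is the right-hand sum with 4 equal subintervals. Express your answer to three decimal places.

Exact integral: ∫_3.5^9 h(x) dx ≈ 8443.58854.
R_4 ≈ 11062.61621.
Error ≈ 8443.58854 − 11062.61621 ≈ -2619.028.

-2619.028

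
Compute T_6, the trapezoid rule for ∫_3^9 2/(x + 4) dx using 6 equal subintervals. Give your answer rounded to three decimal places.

Δx = (9 − 3)/6 = 1.
f(3) = 2/7, f(4) = 0.25, f(5) = 2/9, f(6) = 0.2, f(7) = 2/11, f(8) = 1/6, f(9) = 2/13.
T_6 = (Δx/2)·[f(x_0) + 2f(x_1) + ... + 2f(x_{5}) + f(x_6)].
Sum ≈ 1.240.

1.240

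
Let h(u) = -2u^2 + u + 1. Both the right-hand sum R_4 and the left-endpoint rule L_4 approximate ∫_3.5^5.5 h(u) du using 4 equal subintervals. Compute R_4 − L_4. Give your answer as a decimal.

R_4 = -80.
L_4 = -63.
R_4 − L_4 = -17.

-17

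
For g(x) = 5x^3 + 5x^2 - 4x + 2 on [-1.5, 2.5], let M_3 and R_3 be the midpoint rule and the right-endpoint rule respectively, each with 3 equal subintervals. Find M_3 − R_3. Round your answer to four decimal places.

M_3 ≈ 66.759259.
R_3 ≈ 154.981481.
M_3 − R_3 ≈ -88.2222.

-88.2222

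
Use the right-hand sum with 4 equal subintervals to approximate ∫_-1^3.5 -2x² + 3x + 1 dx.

-14.8359375

Δx = (3.5 − (-1))/4 = 1.125.
Right endpoints: 0.125, 1.25, 2.375, 3.5.
f(0.125) = 1.34375, f(1.25) = 1.625, f(2.375) = -3.15625, f(3.5) = -13.
Sum = Δx · [f(0.125) + f(1.25) + f(2.375) + f(3.5)].
Sum = -14.8359375.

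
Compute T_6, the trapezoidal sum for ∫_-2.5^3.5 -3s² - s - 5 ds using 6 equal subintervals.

-94.5

Δs = (3.5 − (-2.5))/6 = 1.
f(-2.5) = -21.25, f(-1.5) = -10.25, f(-0.5) = -5.25, f(0.5) = -6.25, f(1.5) = -13.25, f(2.5) = -26.25, f(3.5) = -45.25.
T_6 = (Δs/2)·[f(s_0) + 2f(s_1) + ... + 2f(s_{5}) + f(s_6)].
Sum = -94.5.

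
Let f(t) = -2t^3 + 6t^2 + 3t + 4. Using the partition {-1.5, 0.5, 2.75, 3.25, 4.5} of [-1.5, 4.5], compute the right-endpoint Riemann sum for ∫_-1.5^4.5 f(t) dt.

-0.2578125

Subinterval widths: 2, 2.25, 0.5, 1.25.
Right endpoints: 0.5, 2.75, 3.25, 4.5.
f(0.5) = 6.75, f(2.75) = 16.03125, f(3.25) = 8.46875, f(4.5) = -43.25.
Sum = Σ Δt_i · f(t_i).
Sum = -0.2578125.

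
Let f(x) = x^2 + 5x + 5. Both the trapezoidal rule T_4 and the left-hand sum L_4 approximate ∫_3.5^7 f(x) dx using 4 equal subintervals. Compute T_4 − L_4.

23.734375

T_4 = 209.86328125.
L_4 = 186.12890625.
T_4 − L_4 = 23.734375.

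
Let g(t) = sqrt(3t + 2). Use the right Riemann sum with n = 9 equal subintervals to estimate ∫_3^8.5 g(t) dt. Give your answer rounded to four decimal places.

24.5234

Δt = (8.5 − 3)/9 = 11/18.
Right endpoints: 65/18, 38/9, 29/6, 49/9, 109/18, 20/3, 131/18, 71/9, 8.5.
g(65/18) ≈ 3.5824, g(38/9) ≈ 3.8297, g(29/6) ≈ 4.0620, g(49/9) ≈ 4.2817, g(109/18) ≈ 4.4907, g(20/3) ≈ 4.6904, g(131/18) ≈ 4.8819, g(71/9) ≈ 5.0662, g(8.5) ≈ 5.2440.
Sum = Δt · [g(65/18) + g(38/9) + g(29/6) + ...].
Sum ≈ 24.5234.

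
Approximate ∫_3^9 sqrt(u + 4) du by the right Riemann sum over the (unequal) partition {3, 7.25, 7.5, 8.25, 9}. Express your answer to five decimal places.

20.43189

Subinterval widths: 4.25, 0.25, 0.75, 0.75.
Right endpoints: 7.25, 7.5, 8.25, 9.
f(7.25) ≈ 3.35410, f(7.5) ≈ 3.39116, f(8.25) ≈ 3.50000, f(9) ≈ 3.60555.
Sum = Σ Δu_i · f(u_i).
Sum ≈ 20.43189.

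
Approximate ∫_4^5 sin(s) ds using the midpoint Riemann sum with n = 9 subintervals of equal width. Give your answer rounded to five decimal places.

-0.93779

Δs = (5 − 4)/9 = 1/9.
Midpoints: 73/18, 25/6, 77/18, 79/18, 4.5, 83/18, 85/18, 29/6, 89/18.
f(73/18) ≈ -0.79193, f(25/6) ≈ -0.85475, f(77/18) ≈ -0.90703, f(79/18) ≈ -0.94813, f(4.5) ≈ -0.97753, f(83/18) ≈ -0.99488, f(85/18) ≈ -0.99995, f(29/6) ≈ -0.99270, f(89/18) ≈ -0.97320.
Sum = Δs · [f(73/18) + f(25/6) + f(77/18) + ...].
Sum ≈ -0.93779.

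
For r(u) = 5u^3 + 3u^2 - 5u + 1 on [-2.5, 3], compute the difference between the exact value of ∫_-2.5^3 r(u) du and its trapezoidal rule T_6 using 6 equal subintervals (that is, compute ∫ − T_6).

Exact integral: ∫_-2.5^3 r(u) du = 93.671875.
T_6 = 98.87109375.
Error = 93.671875 − 98.87109375 = -5.19921875.

-5.19921875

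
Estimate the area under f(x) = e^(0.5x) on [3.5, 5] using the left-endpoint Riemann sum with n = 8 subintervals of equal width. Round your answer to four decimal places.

Δx = (5 − 3.5)/8 = 0.1875.
Left endpoints: 3.5, 3.6875, 3.875, 4.0625, 4.25, 4.4375, 4.625, 4.8125.
f(3.5) ≈ 5.7546, f(3.6875) ≈ 6.3202, f(3.875) ≈ 6.9414, f(4.0625) ≈ 7.6236, f(4.25) ≈ 8.3729, f(4.4375) ≈ 9.1958, f(4.625) ≈ 10.0996, f(4.8125) ≈ 11.0923.
Sum = Δx · [f(3.5) + f(3.6875) + f(3.875) + ...].
Sum ≈ 12.2626.

12.2626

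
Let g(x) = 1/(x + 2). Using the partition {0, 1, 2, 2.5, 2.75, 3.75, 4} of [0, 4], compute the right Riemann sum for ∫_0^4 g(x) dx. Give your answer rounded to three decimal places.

Subinterval widths: 1, 1, 0.5, 0.25, 1, 0.25.
Right endpoints: 1, 2, 2.5, 2.75, 3.75, 4.
g(1) = 1/3, g(2) = 0.25, g(2.5) = 2/9, g(2.75) = 4/19, g(3.75) = 4/23, g(4) = 1/6.
Sum = Σ Δx_i · g(x_i).
Sum ≈ 0.963.

0.963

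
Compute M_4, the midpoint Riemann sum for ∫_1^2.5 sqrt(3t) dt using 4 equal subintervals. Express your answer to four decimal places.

Δt = (2.5 − 1)/4 = 0.375.
Midpoints: 1.1875, 1.5625, 1.9375, 2.3125.
f(1.1875) ≈ 1.8875, f(1.5625) ≈ 2.1651, f(1.9375) ≈ 2.4109, f(2.3125) ≈ 2.6339.
Sum = Δt · [f(1.1875) + f(1.5625) + f(1.9375) + f(2.3125)].
Sum ≈ 3.4115.

3.4115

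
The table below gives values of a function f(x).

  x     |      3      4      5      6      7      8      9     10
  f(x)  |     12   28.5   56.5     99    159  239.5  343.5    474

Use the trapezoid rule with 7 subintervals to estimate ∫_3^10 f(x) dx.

Δx = 1.
T_7 = (1/2)·[12 + 2·28.5 + 2·56.5 + 2·99 + 2·159 + 2·239.5 + 2·343.5 + 474] = 1169.

1169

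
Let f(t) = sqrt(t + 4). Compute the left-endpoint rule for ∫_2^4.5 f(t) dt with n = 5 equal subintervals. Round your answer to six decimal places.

Δt = (4.5 − 2)/5 = 0.5.
Left endpoints: 2, 2.5, 3, 3.5, 4.
f(2) ≈ 2.449490, f(2.5) ≈ 2.549510, f(3) ≈ 2.645751, f(3.5) ≈ 2.738613, f(4) ≈ 2.828427.
Sum = Δt · [f(2) + f(2.5) + f(3) + f(3.5) + f(4)].
Sum ≈ 6.605895.

6.605895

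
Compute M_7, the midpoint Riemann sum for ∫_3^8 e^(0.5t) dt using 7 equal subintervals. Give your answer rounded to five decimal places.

Δt = (8 − 3)/7 = 5/7.
Midpoints: 47/14, 57/14, 67/14, 5.5, 87/14, 97/14, 107/14.
f(47/14) ≈ 5.35790, f(57/14) ≈ 7.65772, f(67/14) ≈ 10.94472, f(5.5) ≈ 15.64263, f(87/14) ≈ 22.35708, f(97/14) ≈ 31.95363, f(107/14) ≈ 45.66940.
Sum = Δt · [f(47/14) + f(57/14) + f(67/14) + ...].
Sum ≈ 99.70220.

99.70220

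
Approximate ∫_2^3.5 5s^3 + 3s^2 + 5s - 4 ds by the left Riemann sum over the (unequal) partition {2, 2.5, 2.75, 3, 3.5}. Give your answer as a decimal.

Subinterval widths: 0.5, 0.25, 0.25, 0.5.
Left endpoints: 2, 2.5, 2.75, 3.
f(2) = 58, f(2.5) = 105.375, f(2.75) = 136.421875, f(3) = 173.
Sum = Σ Δs_i · f(s_i).
Sum = 175.94921875.

175.94921875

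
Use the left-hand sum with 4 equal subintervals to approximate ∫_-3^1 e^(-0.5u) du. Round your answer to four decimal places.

Δu = (1 − (-3))/4 = 1.
Left endpoints: -3, -2, -1, 0.
f(-3) ≈ 4.4817, f(-2) ≈ 2.7183, f(-1) ≈ 1.6487, f(0) ≈ 1.0000.
Sum = Δu · [f(-3) + f(-2) + f(-1) + f(0)].
Sum ≈ 9.8487.

9.8487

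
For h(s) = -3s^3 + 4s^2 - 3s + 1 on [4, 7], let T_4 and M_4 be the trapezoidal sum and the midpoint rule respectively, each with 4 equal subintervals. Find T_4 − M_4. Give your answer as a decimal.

T_4 = -1296.046875.
M_4 = -1276.8515625.
T_4 − M_4 = -19.1953125.

-19.1953125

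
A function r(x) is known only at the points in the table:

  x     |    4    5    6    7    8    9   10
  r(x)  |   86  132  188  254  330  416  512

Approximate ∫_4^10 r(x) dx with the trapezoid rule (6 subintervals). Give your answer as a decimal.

1619

Δx = 1.
T_6 = (1/2)·[86 + 2·132 + 2·188 + 2·254 + 2·330 + 2·416 + 512] = 1619.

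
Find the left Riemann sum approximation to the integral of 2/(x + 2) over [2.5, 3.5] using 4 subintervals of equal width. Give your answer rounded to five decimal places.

0.41161

Δx = (3.5 − 2.5)/4 = 0.25.
Left endpoints: 2.5, 2.75, 3, 3.25.
f(2.5) = 4/9, f(2.75) = 8/19, f(3) = 0.4, f(3.25) = 8/21.
Sum = Δx · [f(2.5) + f(2.75) + f(3) + f(3.25)].
Sum ≈ 0.41161.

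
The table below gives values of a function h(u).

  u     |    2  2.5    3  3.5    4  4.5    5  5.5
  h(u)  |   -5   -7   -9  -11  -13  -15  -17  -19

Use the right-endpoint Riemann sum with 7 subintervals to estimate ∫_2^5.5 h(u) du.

-45.5

Δu = 0.5.
Sum = 0.5·[(-7) + (-9) + (-11) + (-13) + (-15) + (-17) + (-19)] = -45.5.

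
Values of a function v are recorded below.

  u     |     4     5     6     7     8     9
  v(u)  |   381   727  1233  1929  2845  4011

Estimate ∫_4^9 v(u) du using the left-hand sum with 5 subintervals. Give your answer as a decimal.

7115

Δu = 1.
Sum = 1·[381 + 727 + 1233 + 1929 + 2845] = 7115.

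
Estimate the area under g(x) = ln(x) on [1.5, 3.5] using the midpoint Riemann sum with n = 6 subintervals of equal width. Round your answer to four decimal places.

Δx = (3.5 − 1.5)/6 = 1/3.
Midpoints: 5/3, 2, 7/3, 8/3, 3, 10/3.
g(5/3) ≈ 0.5108, g(2) ≈ 0.6931, g(7/3) ≈ 0.8473, g(8/3) ≈ 0.9808, g(3) ≈ 1.0986, g(10/3) ≈ 1.2040.
Sum = Δx · [g(5/3) + g(2) + g(7/3) + ...].
Sum ≈ 1.7782.

1.7782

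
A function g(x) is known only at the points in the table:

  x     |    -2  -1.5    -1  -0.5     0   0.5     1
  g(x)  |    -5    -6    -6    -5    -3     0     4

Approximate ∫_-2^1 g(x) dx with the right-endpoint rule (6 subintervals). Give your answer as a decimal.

-8

Δx = 0.5.
Sum = 0.5·[(-6) + (-6) + (-5) + (-3) + 0 + 4] = -8.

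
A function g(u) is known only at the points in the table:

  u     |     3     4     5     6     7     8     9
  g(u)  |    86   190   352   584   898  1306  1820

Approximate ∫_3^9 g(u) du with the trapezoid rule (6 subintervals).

4283

Δu = 1.
T_6 = (1/2)·[86 + 2·190 + 2·352 + 2·584 + 2·898 + 2·1306 + 1820] = 4283.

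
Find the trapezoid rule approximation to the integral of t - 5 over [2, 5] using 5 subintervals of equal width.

-4.5

Δt = (5 − 2)/5 = 0.6.
f(2) = -3, f(2.6) = -2.4, f(3.2) = -1.8, f(3.8) = -1.2, f(4.4) = -0.6, f(5) = 0.
T_5 = (Δt/2)·[f(t_0) + 2f(t_1) + ... + 2f(t_{4}) + f(t_5)].
Sum = -4.5.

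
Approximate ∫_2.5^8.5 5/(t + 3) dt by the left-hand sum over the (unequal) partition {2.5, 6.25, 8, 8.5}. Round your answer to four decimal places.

4.5823

Subinterval widths: 3.75, 1.75, 0.5.
Left endpoints: 2.5, 6.25, 8.
f(2.5) = 10/11, f(6.25) = 20/37, f(8) = 5/11.
Sum = Σ Δt_i · f(t_i).
Sum ≈ 4.5823.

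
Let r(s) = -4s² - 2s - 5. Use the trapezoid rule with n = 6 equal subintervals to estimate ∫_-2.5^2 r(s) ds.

-53.4375

Δs = (2 − (-2.5))/6 = 0.75.
r(-2.5) = -25, r(-1.75) = -13.75, r(-1) = -7, r(-0.25) = -4.75, r(0.5) = -7, r(1.25) = -13.75, r(2) = -25.
T_6 = (Δs/2)·[r(s_0) + 2r(s_1) + ... + 2r(s_{5}) + r(s_6)].
Sum = -53.4375.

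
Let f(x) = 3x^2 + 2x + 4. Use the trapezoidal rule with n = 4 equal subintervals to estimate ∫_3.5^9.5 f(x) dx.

Δx = (9.5 − 3.5)/4 = 1.5.
f(3.5) = 47.75, f(5) = 89, f(6.5) = 143.75, f(8) = 212, f(9.5) = 293.75.
T_4 = (Δx/2)·[f(x_0) + 2f(x_1) + 2f(x_2) + 2f(x_3) + f(x_4)].
Sum = 923.25.

923.25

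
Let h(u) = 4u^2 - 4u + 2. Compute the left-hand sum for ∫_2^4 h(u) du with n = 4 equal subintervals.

Δu = (4 − 2)/4 = 0.5.
Left endpoints: 2, 2.5, 3, 3.5.
h(2) = 10, h(2.5) = 17, h(3) = 26, h(3.5) = 37.
Sum = Δu · [h(2) + h(2.5) + h(3) + h(3.5)].
Sum = 45.

45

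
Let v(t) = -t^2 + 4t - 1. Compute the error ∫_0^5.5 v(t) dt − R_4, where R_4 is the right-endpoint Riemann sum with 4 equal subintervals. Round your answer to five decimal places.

7.40495

Exact integral: ∫_0^5.5 v(t) dt ≈ -0.4583333.
R_4 = -7.86328125.
Error ≈ -0.4583333 − (-7.86328125) ≈ 7.40495.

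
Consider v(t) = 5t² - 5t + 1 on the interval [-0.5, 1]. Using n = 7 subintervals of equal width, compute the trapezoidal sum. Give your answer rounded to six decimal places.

1.557398

Δt = (1 − (-0.5))/7 = 3/14.
v(-0.5) = 4.75, v(-2/7) = 139/49, v(-1/14) = 271/196, v(1/7) = 19/49, v(5/14) = -29/196, v(4/7) = -11/49, v(11/14) = 31/196, v(1) = 1.
T_7 = (Δt/2)·[v(t_0) + 2v(t_1) + ... + 2v(t_{6}) + v(t_7)].
Sum ≈ 1.557398.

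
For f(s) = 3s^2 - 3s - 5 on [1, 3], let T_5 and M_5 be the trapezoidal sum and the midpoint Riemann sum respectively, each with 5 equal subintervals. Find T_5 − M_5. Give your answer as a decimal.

T_5 = 4.16.
M_5 = 3.92.
T_5 − M_5 = 0.24.

0.24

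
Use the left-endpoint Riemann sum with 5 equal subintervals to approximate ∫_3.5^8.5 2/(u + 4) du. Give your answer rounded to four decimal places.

Δu = (8.5 − 3.5)/5 = 1.
Left endpoints: 3.5, 4.5, 5.5, 6.5, 7.5.
f(3.5) = 4/15, f(4.5) = 4/17, f(5.5) = 4/19, f(6.5) = 4/21, f(7.5) = 4/23.
Sum = Δu · [f(3.5) + f(4.5) + f(5.5) + f(6.5) + f(7.5)].
Sum ≈ 1.0769.

1.0769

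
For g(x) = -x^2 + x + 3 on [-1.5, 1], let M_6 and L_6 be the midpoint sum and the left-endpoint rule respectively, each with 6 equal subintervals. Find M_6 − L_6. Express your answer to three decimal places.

0.890

M_6 ≈ 5.45284.
L_6 ≈ 4.56308.
M_6 − L_6 ≈ 0.890.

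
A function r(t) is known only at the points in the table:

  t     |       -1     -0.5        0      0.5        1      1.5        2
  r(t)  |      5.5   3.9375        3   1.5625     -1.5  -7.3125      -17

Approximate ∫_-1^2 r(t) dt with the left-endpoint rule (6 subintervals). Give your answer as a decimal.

2.59375

Δt = 0.5.
Sum = 0.5·[5.5 + 3.9375 + 3 + 1.5625 + (-1.5) + (-7.3125)] = 2.59375.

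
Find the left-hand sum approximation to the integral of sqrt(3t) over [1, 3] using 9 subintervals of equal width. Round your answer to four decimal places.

4.7029

Δt = (3 − 1)/9 = 2/9.
Left endpoints: 1, 11/9, 13/9, 5/3, 17/9, 19/9, 7/3, 23/9, 25/9.
f(1) ≈ 1.7321, f(11/9) ≈ 1.9149, f(13/9) ≈ 2.0817, f(5/3) ≈ 2.2361, f(17/9) ≈ 2.3805, f(19/9) ≈ 2.5166, f(7/3) ≈ 2.6458, f(23/9) ≈ 2.7689, f(25/9) ≈ 2.8868.
Sum = Δt · [f(1) + f(11/9) + f(13/9) + ...].
Sum ≈ 4.7029.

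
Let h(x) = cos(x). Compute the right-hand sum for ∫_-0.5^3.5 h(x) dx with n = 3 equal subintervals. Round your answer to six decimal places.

Δx = (3.5 − (-0.5))/3 = 4/3.
Right endpoints: 5/6, 13/6, 3.5.
h(5/6) ≈ 0.672412, h(13/6) ≈ -0.561229, h(3.5) ≈ -0.936457.
Sum = Δx · [h(5/6) + h(13/6) + h(3.5)].
Sum ≈ -1.100365.

-1.100365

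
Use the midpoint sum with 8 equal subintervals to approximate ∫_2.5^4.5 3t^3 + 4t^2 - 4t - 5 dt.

Δt = (4.5 − 2.5)/8 = 0.25.
Midpoints: 2.625, 2.875, 3.125, 3.375, 3.625, 3.875, 4.125, 4.375.
f(2.625) = 33959/512, f(2.875) = 44981/512, f(3.125) = 57915/512, f(3.375) = 72905/512, f(3.625) = 90095/512, f(3.875) = 109629/512, f(4.125) = 131651/512, f(4.375) = 156305/512.
Sum = Δt · [f(2.625) + f(2.875) + f(3.125) + ...].
Sum = 340.546875.

340.546875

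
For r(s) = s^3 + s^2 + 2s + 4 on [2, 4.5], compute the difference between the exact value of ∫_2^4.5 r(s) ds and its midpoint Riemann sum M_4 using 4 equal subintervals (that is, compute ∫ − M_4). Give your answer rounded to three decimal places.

0.875

Exact integral: ∫_2^4.5 r(s) ds ≈ 152.47396.
M_4 ≈ 151.59912.
Error ≈ 152.47396 − 151.59912 ≈ 0.875.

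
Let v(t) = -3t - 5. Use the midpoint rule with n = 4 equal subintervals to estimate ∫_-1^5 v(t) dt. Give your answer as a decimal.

-66

Δt = (5 − (-1))/4 = 1.5.
Midpoints: -0.25, 1.25, 2.75, 4.25.
v(-0.25) = -4.25, v(1.25) = -8.75, v(2.75) = -13.25, v(4.25) = -17.75.
Sum = Δt · [v(-0.25) + v(1.25) + v(2.75) + v(4.25)].
Sum = -66.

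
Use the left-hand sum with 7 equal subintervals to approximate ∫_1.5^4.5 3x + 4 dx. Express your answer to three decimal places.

Δx = (4.5 − 1.5)/7 = 3/7.
Left endpoints: 1.5, 27/14, 33/14, 39/14, 45/14, 51/14, 57/14.
f(1.5) = 8.5, f(27/14) = 137/14, f(33/14) = 155/14, f(39/14) = 173/14, f(45/14) = 191/14, f(51/14) = 209/14, f(57/14) = 227/14.
Sum = Δx · [f(1.5) + f(27/14) + f(33/14) + ...].
Sum ≈ 37.071.

37.071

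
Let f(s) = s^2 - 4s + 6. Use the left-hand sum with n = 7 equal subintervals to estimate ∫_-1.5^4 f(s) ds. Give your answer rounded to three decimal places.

31.765

Δs = (4 − (-1.5))/7 = 11/14.
Left endpoints: -1.5, -5/7, 1/14, 6/7, 23/14, 17/7, 45/14.
f(-1.5) = 14.25, f(-5/7) = 459/49, f(1/14) = 1121/196, f(6/7) = 162/49, f(23/14) = 417/196, f(17/7) = 107/49, f(45/14) = 681/196.
Sum = Δs · [f(-1.5) + f(-5/7) + f(1/14) + ...].
Sum ≈ 31.765.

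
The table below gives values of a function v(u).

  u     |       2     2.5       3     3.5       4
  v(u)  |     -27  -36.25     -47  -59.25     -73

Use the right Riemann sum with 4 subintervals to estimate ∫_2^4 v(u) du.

Δu = 0.5.
Sum = 0.5·[(-36.25) + (-47) + (-59.25) + (-73)] = -107.75.

-107.75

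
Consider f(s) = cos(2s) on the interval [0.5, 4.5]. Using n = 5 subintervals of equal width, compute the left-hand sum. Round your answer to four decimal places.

0.4138

Δs = (4.5 − 0.5)/5 = 0.8.
Left endpoints: 0.5, 1.3, 2.1, 2.9, 3.7.
f(0.5) ≈ 0.5403, f(1.3) ≈ -0.8569, f(2.1) ≈ -0.4903, f(2.9) ≈ 0.8855, f(3.7) ≈ 0.4385.
Sum = Δs · [f(0.5) + f(1.3) + f(2.1) + f(2.9) + f(3.7)].
Sum ≈ 0.4138.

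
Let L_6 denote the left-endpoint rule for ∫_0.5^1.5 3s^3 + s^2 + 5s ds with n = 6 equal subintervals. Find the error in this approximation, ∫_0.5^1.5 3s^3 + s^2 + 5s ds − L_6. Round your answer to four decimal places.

1.3495

Exact integral: ∫_0.5^1.5 f(s) ds ≈ 9.833333.
L_6 ≈ 8.483796.
Error ≈ 9.833333 − 8.483796 ≈ 1.3495.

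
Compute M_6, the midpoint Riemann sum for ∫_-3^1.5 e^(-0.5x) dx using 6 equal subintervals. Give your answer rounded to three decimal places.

Δx = (1.5 − (-3))/6 = 0.75.
Midpoints: -2.625, -1.875, -1.125, -0.375, 0.375, 1.125.
f(-2.625) ≈ 3.715, f(-1.875) ≈ 2.554, f(-1.125) ≈ 1.755, f(-0.375) ≈ 1.206, f(0.375) ≈ 0.829, f(1.125) ≈ 0.570.
Sum = Δx · [f(-2.625) + f(-1.875) + f(-1.125) + ...].
Sum ≈ 7.972.

7.972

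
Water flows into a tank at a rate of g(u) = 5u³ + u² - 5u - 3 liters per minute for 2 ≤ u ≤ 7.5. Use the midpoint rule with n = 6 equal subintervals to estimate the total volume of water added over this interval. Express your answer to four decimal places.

Δu = (7.5 − 2)/6 = 11/12.
Midpoints: 59/24, 3.375, 103/24, 125/24, 6.125, 169/24.
g(59/24) = 899047/13824, g(3.375) = 94071/512, g(103/24) = 5380139/13824, g(125/24) = 9739153/13824, g(6.125) = 590237/512, g(169/24) = 24291317/13824.
Sum = Δu · [g(59/24) + g(3.375) + g(103/24) + ...].
Sum ≈ 3898.0860.

3898.0860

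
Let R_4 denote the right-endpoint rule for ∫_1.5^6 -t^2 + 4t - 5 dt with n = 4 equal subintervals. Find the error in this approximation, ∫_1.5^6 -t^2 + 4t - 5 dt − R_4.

9.80859375

Exact integral: ∫_1.5^6 f(t) dt = -25.875.
R_4 = -35.68359375.
Error = -25.875 − (-35.68359375) = 9.80859375.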